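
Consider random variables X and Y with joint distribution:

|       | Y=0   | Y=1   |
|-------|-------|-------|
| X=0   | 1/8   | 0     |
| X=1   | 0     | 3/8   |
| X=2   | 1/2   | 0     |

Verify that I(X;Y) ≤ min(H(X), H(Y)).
Marginal P(X) (row sums):
  P(X=0) = 1/8 + 0 = 1/8
  P(X=1) = 0 + 3/8 = 3/8
  P(X=2) = 1/2 + 0 = 1/2
Marginal P(Y) (column sums):
  P(Y=0) = 1/8 + 0 + 1/2 = 5/8
  P(Y=1) = 0 + 3/8 + 0 = 3/8

H(X) = -[(1/8)·log₂(1/8) + (3/8)·log₂(3/8) + (1/2)·log₂(1/2)]
  = 0.3750 + 0.5306 + 0.5000
  = 1.4056 bits
H(Y) = -[(5/8)·log₂(5/8) + (3/8)·log₂(3/8)]
  = 0.4238 + 0.5306
  = 0.9544 bits
H(X,Y) = -[(1/8)·log₂(1/8) + (3/8)·log₂(3/8) + (1/2)·log₂(1/2)]
  = 0.3750 + 0.5306 + 0.5000
  = 1.4056 bits

I(X;Y) = H(X) + H(Y) - H(X,Y)
  = 1.4056 + 0.9544 - 1.4056
  = 0.9544 bits

min(H(X), H(Y)) = min(1.4056, 0.9544) = 0.9544 bits
Since 0.9544 ≤ 0.9544, the bound is satisfied ✓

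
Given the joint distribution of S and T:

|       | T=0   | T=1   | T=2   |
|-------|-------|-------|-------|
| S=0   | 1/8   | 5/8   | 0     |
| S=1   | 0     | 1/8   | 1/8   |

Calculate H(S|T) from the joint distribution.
Marginal P(T) (column sums):
  P(T=0) = 1/8 + 0 = 1/8
  P(T=1) = 5/8 + 1/8 = 3/4
  P(T=2) = 0 + 1/8 = 1/8

H(S|T) = -Σ P(S,T)·log₂ P(S|T), where P(S|T) = P(S,T) / P(T)
  (cells with P(S,T) = 0 contribute 0)
  (S=0,T=0): P(S|T) = (1/8)/(1/8) = 1;  -(1/8)·log₂(1) = 0.0000
  (S=0,T=1): P(S|T) = (5/8)/(3/4) = 5/6;  -(5/8)·log₂(5/6) = 0.1644
  (S=1,T=1): P(S|T) = (1/8)/(3/4) = 1/6;  -(1/8)·log₂(1/6) = 0.3231
  (S=1,T=2): P(S|T) = (1/8)/(1/8) = 1;  -(1/8)·log₂(1) = 0.0000
H(S|T) = 0.0000 + 0.1644 + 0.3231 + 0.0000
  = 0.4875 bits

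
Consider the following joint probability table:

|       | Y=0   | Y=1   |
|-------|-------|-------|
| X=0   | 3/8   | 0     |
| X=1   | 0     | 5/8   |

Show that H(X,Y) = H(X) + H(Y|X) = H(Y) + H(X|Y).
Marginal P(X) (row sums):
  P(X=0) = 3/8 + 0 = 3/8
  P(X=1) = 0 + 5/8 = 5/8
Marginal P(Y) (column sums):
  P(Y=0) = 3/8 + 0 = 3/8
  P(Y=1) = 0 + 5/8 = 5/8

Decomposition 1: H(X) + H(Y|X)
H(X) = -[(3/8)·log₂(3/8) + (5/8)·log₂(5/8)]
  = 0.5306 + 0.4238
  = 0.9544 bits
H(Y|X) = -Σ P(X,Y)·log₂ P(Y|X), where P(Y|X) = P(X,Y) / P(X)
  (cells with P(X,Y) = 0 contribute 0)
  (X=0,Y=0): P(Y|X) = (3/8)/(3/8) = 1;  -(3/8)·log₂(1) = 0.0000
  (X=1,Y=1): P(Y|X) = (5/8)/(5/8) = 1;  -(5/8)·log₂(1) = 0.0000
H(Y|X) = 0.0000 + 0.0000
  = 0.0000 bits
H(X) + H(Y|X) = 0.9544 + 0.0000 = 0.9544 bits

Decomposition 2: H(Y) + H(X|Y)
H(Y) = -[(3/8)·log₂(3/8) + (5/8)·log₂(5/8)]
  = 0.5306 + 0.4238
  = 0.9544 bits
H(X|Y) = -Σ P(X,Y)·log₂ P(X|Y), where P(X|Y) = P(X,Y) / P(Y)
  (cells with P(X,Y) = 0 contribute 0)
  (X=0,Y=0): P(X|Y) = (3/8)/(3/8) = 1;  -(3/8)·log₂(1) = 0.0000
  (X=1,Y=1): P(X|Y) = (5/8)/(5/8) = 1;  -(5/8)·log₂(1) = 0.0000
H(X|Y) = 0.0000 + 0.0000
  = 0.0000 bits
H(Y) + H(X|Y) = 0.9544 + 0.0000 = 0.9544 bits

Direct computation of the joint entropy:
H(X,Y) = -[(3/8)·log₂(3/8) + (5/8)·log₂(5/8)]
  = 0.5306 + 0.4238
  = 0.9544 bits

All three agree: H(X,Y) = 0.9544 bits ✓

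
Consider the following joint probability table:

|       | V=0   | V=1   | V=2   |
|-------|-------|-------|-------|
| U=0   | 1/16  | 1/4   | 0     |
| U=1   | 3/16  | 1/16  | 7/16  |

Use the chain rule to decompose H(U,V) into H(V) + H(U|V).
By the chain rule: H(U,V) = H(V) + H(U|V)

Marginal P(V) (column sums):
  P(V=0) = 1/16 + 3/16 = 1/4
  P(V=1) = 1/4 + 1/16 = 5/16
  P(V=2) = 0 + 7/16 = 7/16
H(V) = -[(1/4)·log₂(1/4) + (5/16)·log₂(5/16) + (7/16)·log₂(7/16)]
  = 0.5000 + 0.5244 + 0.5218
  = 1.5462 bits
H(U|V) = -Σ P(U,V)·log₂ P(U|V), where P(U|V) = P(U,V) / P(V)
  (cells with P(U,V) = 0 contribute 0)
  (U=0,V=0): P(U|V) = (1/16)/(1/4) = 1/4;  -(1/16)·log₂(1/4) = 0.1250
  (U=0,V=1): P(U|V) = (1/4)/(5/16) = 4/5;  -(1/4)·log₂(4/5) = 0.0805
  (U=1,V=0): P(U|V) = (3/16)/(1/4) = 3/4;  -(3/16)·log₂(3/4) = 0.0778
  (U=1,V=1): P(U|V) = (1/16)/(5/16) = 1/5;  -(1/16)·log₂(1/5) = 0.1451
  (U=1,V=2): P(U|V) = (7/16)/(7/16) = 1;  -(7/16)·log₂(1) = 0.0000
H(U|V) = 0.1250 + 0.0805 + 0.0778 + 0.1451 + 0.0000
  = 0.4284 bits

H(U,V) = H(V) + H(U|V) = 1.5462 + 0.4284 = 1.9746 bits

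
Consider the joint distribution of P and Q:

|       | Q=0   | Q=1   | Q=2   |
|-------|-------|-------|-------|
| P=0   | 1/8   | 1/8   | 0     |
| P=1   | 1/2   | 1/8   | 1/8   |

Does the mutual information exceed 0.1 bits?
Marginal P(P) (row sums):
  P(P=0) = 1/8 + 1/8 + 0 = 1/4
  P(P=1) = 1/2 + 1/8 + 1/8 = 3/4
Marginal P(Q) (column sums):
  P(Q=0) = 1/8 + 1/2 = 5/8
  P(Q=1) = 1/8 + 1/8 = 1/4
  P(Q=2) = 0 + 1/8 = 1/8

H(P) = -[(1/4)·log₂(1/4) + (3/4)·log₂(3/4)]
  = 0.5000 + 0.3113
  = 0.8113 bits
H(Q) = -[(5/8)·log₂(5/8) + (1/4)·log₂(1/4) + (1/8)·log₂(1/8)]
  = 0.4238 + 0.5000 + 0.3750
  = 1.2988 bits
H(P,Q) = -[(1/8)·log₂(1/8) + (1/8)·log₂(1/8) + (1/2)·log₂(1/2) + (1/8)·log₂(1/8) + (1/8)·log₂(1/8)]
  = 0.3750 + 0.3750 + 0.5000 + 0.3750 + 0.3750
  = 2.0000 bits

I(P;Q) = H(P) + H(Q) - H(P,Q)
  = 0.8113 + 1.2988 - 2.0000
  = 0.1101 bits

Yes. I(P;Q) = 0.1101 bits, which is > 0.1 bits.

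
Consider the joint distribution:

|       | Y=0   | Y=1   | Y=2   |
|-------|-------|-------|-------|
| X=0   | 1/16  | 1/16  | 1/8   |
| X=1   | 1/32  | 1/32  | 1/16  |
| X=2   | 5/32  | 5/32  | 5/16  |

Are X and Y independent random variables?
Marginal P(X) (row sums):
  P(X=0) = 1/16 + 1/16 + 1/8 = 1/4
  P(X=1) = 1/32 + 1/32 + 1/16 = 1/8
  P(X=2) = 5/32 + 5/32 + 5/16 = 5/8
Marginal P(Y) (column sums):
  P(Y=0) = 1/16 + 1/32 + 5/32 = 1/4
  P(Y=1) = 1/16 + 1/32 + 5/32 = 1/4
  P(Y=2) = 1/8 + 1/16 + 5/16 = 1/2

X and Y are independent iff P(X=i,Y=j) = P(X=i)·P(Y=j) for every cell.
  P(X=0)·P(Y=0) = 1/4 × 1/4 = 1/16 = P(X=0,Y=0) ✓
  P(X=0)·P(Y=1) = 1/4 × 1/4 = 1/16 = P(X=0,Y=1) ✓
  P(X=0)·P(Y=2) = 1/4 × 1/2 = 1/8 = P(X=0,Y=2) ✓
  P(X=1)·P(Y=0) = 1/8 × 1/4 = 1/32 = P(X=1,Y=0) ✓
  P(X=1)·P(Y=1) = 1/8 × 1/4 = 1/32 = P(X=1,Y=1) ✓
  P(X=1)·P(Y=2) = 1/8 × 1/2 = 1/16 = P(X=1,Y=2) ✓
  P(X=2)·P(Y=0) = 5/8 × 1/4 = 5/32 = P(X=2,Y=0) ✓
  P(X=2)·P(Y=1) = 5/8 × 1/4 = 5/32 = P(X=2,Y=1) ✓
  P(X=2)·P(Y=2) = 5/8 × 1/2 = 5/16 = P(X=2,Y=2) ✓

Yes, X and Y are independent: every cell factors, so I(X;Y) = 0 bits.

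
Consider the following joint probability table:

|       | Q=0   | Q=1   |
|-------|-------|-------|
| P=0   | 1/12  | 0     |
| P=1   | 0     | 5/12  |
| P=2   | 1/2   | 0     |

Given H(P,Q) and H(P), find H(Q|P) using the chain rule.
From the chain rule: H(P,Q) = H(P) + H(Q|P)
Therefore: H(Q|P) = H(P,Q) - H(P)

H(P,Q) = -[(1/12)·log₂(1/12) + (5/12)·log₂(5/12) + (1/2)·log₂(1/2)]
  = 0.2987 + 0.5263 + 0.5000
  = 1.3250 bits
Marginal P(P) (row sums):
  P(P=0) = 1/12 + 0 = 1/12
  P(P=1) = 0 + 5/12 = 5/12
  P(P=2) = 1/2 + 0 = 1/2
H(P) = -[(1/12)·log₂(1/12) + (5/12)·log₂(5/12) + (1/2)·log₂(1/2)]
  = 0.2987 + 0.5263 + 0.5000
  = 1.3250 bits

H(Q|P) = 1.3250 - 1.3250 = 0.0000 bits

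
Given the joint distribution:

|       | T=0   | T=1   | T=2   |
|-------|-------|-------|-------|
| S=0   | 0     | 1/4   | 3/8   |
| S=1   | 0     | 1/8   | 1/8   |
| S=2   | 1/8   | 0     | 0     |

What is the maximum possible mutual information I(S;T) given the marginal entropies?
The upper bound on mutual information is I(S;T) ≤ min(H(S), H(T)).

Marginal P(S) (row sums):
  P(S=0) = 0 + 1/4 + 3/8 = 5/8
  P(S=1) = 0 + 1/8 + 1/8 = 1/4
  P(S=2) = 1/8 + 0 + 0 = 1/8
Marginal P(T) (column sums):
  P(T=0) = 0 + 0 + 1/8 = 1/8
  P(T=1) = 1/4 + 1/8 + 0 = 3/8
  P(T=2) = 3/8 + 1/8 + 0 = 1/2

H(S) = -[(5/8)·log₂(5/8) + (1/4)·log₂(1/4) + (1/8)·log₂(1/8)]
  = 0.4238 + 0.5000 + 0.3750
  = 1.2988 bits
H(T) = -[(1/8)·log₂(1/8) + (3/8)·log₂(3/8) + (1/2)·log₂(1/2)]
  = 0.3750 + 0.5306 + 0.5000
  = 1.4056 bits

Maximum possible I(S;T) = min(1.2988, 1.4056) = 1.2988 bits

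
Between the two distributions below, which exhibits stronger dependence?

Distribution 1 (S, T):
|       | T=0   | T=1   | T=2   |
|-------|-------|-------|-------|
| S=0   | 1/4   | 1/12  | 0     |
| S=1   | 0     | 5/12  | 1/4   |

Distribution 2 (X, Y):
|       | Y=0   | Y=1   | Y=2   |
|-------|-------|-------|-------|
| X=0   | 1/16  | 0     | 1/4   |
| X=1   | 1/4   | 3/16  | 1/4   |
Distribution 1 (S, T):
Marginal P(S) (row sums):
  P(S=0) = 1/4 + 1/12 + 0 = 1/3
  P(S=1) = 0 + 5/12 + 1/4 = 2/3
Marginal P(T) (column sums):
  P(T=0) = 1/4 + 0 = 1/4
  P(T=1) = 1/12 + 5/12 = 1/2
  P(T=2) = 0 + 1/4 = 1/4

H(S) = -[(1/3)·log₂(1/3) + (2/3)·log₂(2/3)]
  = 0.5283 + 0.3900
  = 0.9183 bits
H(T) = -[(1/4)·log₂(1/4) + (1/2)·log₂(1/2) + (1/4)·log₂(1/4)]
  = 0.5000 + 0.5000 + 0.5000
  = 1.5000 bits
H(S,T) = -[(1/4)·log₂(1/4) + (1/12)·log₂(1/12) + (5/12)·log₂(5/12) + (1/4)·log₂(1/4)]
  = 0.5000 + 0.2987 + 0.5263 + 0.5000
  = 1.8250 bits

I(S;T) = H(S) + H(T) - H(S,T)
  = 0.9183 + 1.5000 - 1.8250
  = 0.5933 bits

Distribution 2 (X, Y):
Marginal P(X) (row sums):
  P(X=0) = 1/16 + 0 + 1/4 = 5/16
  P(X=1) = 1/4 + 3/16 + 1/4 = 11/16
Marginal P(Y) (column sums):
  P(Y=0) = 1/16 + 1/4 = 5/16
  P(Y=1) = 0 + 3/16 = 3/16
  P(Y=2) = 1/4 + 1/4 = 1/2

H(X) = -[(5/16)·log₂(5/16) + (11/16)·log₂(11/16)]
  = 0.5244 + 0.3716
  = 0.8960 bits
H(Y) = -[(5/16)·log₂(5/16) + (3/16)·log₂(3/16) + (1/2)·log₂(1/2)]
  = 0.5244 + 0.4528 + 0.5000
  = 1.4772 bits
H(X,Y) = -[(1/16)·log₂(1/16) + (1/4)·log₂(1/4) + (1/4)·log₂(1/4) + (3/16)·log₂(3/16) + (1/4)·log₂(1/4)]
  = 0.2500 + 0.5000 + 0.5000 + 0.4528 + 0.5000
  = 2.2028 bits

I(X;Y) = H(X) + H(Y) - H(X,Y)
  = 0.8960 + 1.4772 - 2.2028
  = 0.1704 bits

I(S;T) = 0.5933 bits > I(X;Y) = 0.1704 bits, so (S, T) has the higher mutual information (stronger dependence).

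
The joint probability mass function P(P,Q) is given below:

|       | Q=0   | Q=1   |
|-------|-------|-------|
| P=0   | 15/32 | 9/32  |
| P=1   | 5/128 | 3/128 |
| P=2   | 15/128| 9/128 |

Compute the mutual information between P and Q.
Marginal P(P) (row sums):
  P(P=0) = 15/32 + 9/32 = 3/4
  P(P=1) = 5/128 + 3/128 = 1/16
  P(P=2) = 15/128 + 9/128 = 3/16
Marginal P(Q) (column sums):
  P(Q=0) = 15/32 + 5/128 + 15/128 = 5/8
  P(Q=1) = 9/32 + 3/128 + 9/128 = 3/8

H(P) = -[(3/4)·log₂(3/4) + (1/16)·log₂(1/16) + (3/16)·log₂(3/16)]
  = 0.3113 + 0.2500 + 0.4528
  = 1.0141 bits
H(Q) = -[(5/8)·log₂(5/8) + (3/8)·log₂(3/8)]
  = 0.4238 + 0.5306
  = 0.9544 bits
H(P,Q) = -[(15/32)·log₂(15/32) + (9/32)·log₂(9/32) + (5/128)·log₂(5/128) + (3/128)·log₂(3/128) + (15/128)·log₂(15/128) + (9/128)·log₂(9/128)]
  = 0.5124 + 0.5147 + 0.1827 + 0.1269 + 0.3625 + 0.2693
  = 1.9685 bits

I(P;Q) = H(P) + H(Q) - H(P,Q)
  = 1.0141 + 0.9544 - 1.9685
  = 0.0000 bits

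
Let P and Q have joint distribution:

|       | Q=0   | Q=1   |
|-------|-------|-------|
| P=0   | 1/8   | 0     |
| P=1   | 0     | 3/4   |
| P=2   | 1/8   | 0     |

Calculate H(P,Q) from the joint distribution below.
H(P,Q) = -Σ P(P,Q) log₂ P(P,Q), summed over the non-zero cells:
H(P,Q) = -[(1/8)·log₂(1/8) + (3/4)·log₂(3/4) + (1/8)·log₂(1/8)]
  = 0.3750 + 0.3113 + 0.3750
  = 1.0613 bits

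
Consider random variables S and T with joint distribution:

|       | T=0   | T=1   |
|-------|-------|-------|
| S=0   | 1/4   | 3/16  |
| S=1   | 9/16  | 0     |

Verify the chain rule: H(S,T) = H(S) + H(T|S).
Left side:
H(S,T) = -[(1/4)·log₂(1/4) + (3/16)·log₂(3/16) + (9/16)·log₂(9/16)]
  = 0.5000 + 0.4528 + 0.4669
  = 1.4197 bits

Right side:
Marginal P(S) (row sums):
  P(S=0) = 1/4 + 3/16 = 7/16
  P(S=1) = 9/16 + 0 = 9/16
H(S) = -[(7/16)·log₂(7/16) + (9/16)·log₂(9/16)]
  = 0.5218 + 0.4669
  = 0.9887 bits
H(T|S) = -Σ P(S,T)·log₂ P(T|S), where P(T|S) = P(S,T) / P(S)
  (cells with P(S,T) = 0 contribute 0)
  (S=0,T=0): P(T|S) = (1/4)/(7/16) = 4/7;  -(1/4)·log₂(4/7) = 0.2018
  (S=0,T=1): P(T|S) = (3/16)/(7/16) = 3/7;  -(3/16)·log₂(3/7) = 0.2292
  (S=1,T=0): P(T|S) = (9/16)/(9/16) = 1;  -(9/16)·log₂(1) = 0.0000
H(T|S) = 0.2018 + 0.2292 + 0.0000
  = 0.4310 bits
H(S) + H(T|S) = 0.9887 + 0.4310 = 1.4197 bits

Both sides equal 1.4197 bits, so the chain rule holds ✓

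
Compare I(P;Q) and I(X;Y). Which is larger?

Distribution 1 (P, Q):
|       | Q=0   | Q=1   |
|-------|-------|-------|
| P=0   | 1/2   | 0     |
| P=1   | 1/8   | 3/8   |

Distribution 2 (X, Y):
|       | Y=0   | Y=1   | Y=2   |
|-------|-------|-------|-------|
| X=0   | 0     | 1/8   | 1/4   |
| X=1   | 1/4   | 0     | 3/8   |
Distribution 1 (P, Q):
Marginal P(P) (row sums):
  P(P=0) = 1/2 + 0 = 1/2
  P(P=1) = 1/8 + 3/8 = 1/2
Marginal P(Q) (column sums):
  P(Q=0) = 1/2 + 1/8 = 5/8
  P(Q=1) = 0 + 3/8 = 3/8

H(P) = -[(1/2)·log₂(1/2) + (1/2)·log₂(1/2)]
  = 0.5000 + 0.5000
  = 1.0000 bits
H(Q) = -[(5/8)·log₂(5/8) + (3/8)·log₂(3/8)]
  = 0.4238 + 0.5306
  = 0.9544 bits
H(P,Q) = -[(1/2)·log₂(1/2) + (1/8)·log₂(1/8) + (3/8)·log₂(3/8)]
  = 0.5000 + 0.3750 + 0.5306
  = 1.4056 bits

I(P;Q) = H(P) + H(Q) - H(P,Q)
  = 1.0000 + 0.9544 - 1.4056
  = 0.5488 bits

Distribution 2 (X, Y):
Marginal P(X) (row sums):
  P(X=0) = 0 + 1/8 + 1/4 = 3/8
  P(X=1) = 1/4 + 0 + 3/8 = 5/8
Marginal P(Y) (column sums):
  P(Y=0) = 0 + 1/4 = 1/4
  P(Y=1) = 1/8 + 0 = 1/8
  P(Y=2) = 1/4 + 3/8 = 5/8

H(X) = -[(3/8)·log₂(3/8) + (5/8)·log₂(5/8)]
  = 0.5306 + 0.4238
  = 0.9544 bits
H(Y) = -[(1/4)·log₂(1/4) + (1/8)·log₂(1/8) + (5/8)·log₂(5/8)]
  = 0.5000 + 0.3750 + 0.4238
  = 1.2988 bits
H(X,Y) = -[(1/8)·log₂(1/8) + (1/4)·log₂(1/4) + (1/4)·log₂(1/4) + (3/8)·log₂(3/8)]
  = 0.3750 + 0.5000 + 0.5000 + 0.5306
  = 1.9056 bits

I(X;Y) = H(X) + H(Y) - H(X,Y)
  = 0.9544 + 1.2988 - 1.9056
  = 0.3476 bits

I(P;Q) = 0.5488 bits > I(X;Y) = 0.3476 bits, so (P, Q) has the higher mutual information (stronger dependence).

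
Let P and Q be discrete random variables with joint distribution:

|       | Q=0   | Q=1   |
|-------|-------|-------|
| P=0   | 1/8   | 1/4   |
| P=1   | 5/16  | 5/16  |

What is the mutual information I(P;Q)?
Marginal P(P) (row sums):
  P(P=0) = 1/8 + 1/4 = 3/8
  P(P=1) = 5/16 + 5/16 = 5/8
Marginal P(Q) (column sums):
  P(Q=0) = 1/8 + 5/16 = 7/16
  P(Q=1) = 1/4 + 5/16 = 9/16

H(P) = -[(3/8)·log₂(3/8) + (5/8)·log₂(5/8)]
  = 0.5306 + 0.4238
  = 0.9544 bits
H(Q) = -[(7/16)·log₂(7/16) + (9/16)·log₂(9/16)]
  = 0.5218 + 0.4669
  = 0.9887 bits
H(P,Q) = -[(1/8)·log₂(1/8) + (1/4)·log₂(1/4) + (5/16)·log₂(5/16) + (5/16)·log₂(5/16)]
  = 0.3750 + 0.5000 + 0.5244 + 0.5244
  = 1.9238 bits

I(P;Q) = H(P) + H(Q) - H(P,Q)
  = 0.9544 + 0.9887 - 1.9238
  = 0.0193 bits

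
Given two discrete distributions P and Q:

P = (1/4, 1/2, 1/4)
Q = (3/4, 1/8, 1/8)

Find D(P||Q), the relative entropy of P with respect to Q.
D(P||Q) = Σ P(i) log₂(P(i)/Q(i))
  i=0: (1/4) × log₂((1/4)/(3/4)) = (1/4) × log₂(1/3) = -0.3962
  i=1: (1/2) × log₂((1/2)/(1/8)) = (1/2) × log₂(4) = 1.0000
  i=2: (1/4) × log₂((1/4)/(1/8)) = (1/4) × log₂(2) = 0.2500
D(P||Q) = -0.3962 + 1.0000 + 0.2500
  = 0.8538 bits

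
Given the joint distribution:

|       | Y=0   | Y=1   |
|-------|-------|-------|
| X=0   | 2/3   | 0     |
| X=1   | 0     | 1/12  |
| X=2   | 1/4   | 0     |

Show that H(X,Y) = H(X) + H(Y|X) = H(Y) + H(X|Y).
Marginal P(X) (row sums):
  P(X=0) = 2/3 + 0 = 2/3
  P(X=1) = 0 + 1/12 = 1/12
  P(X=2) = 1/4 + 0 = 1/4
Marginal P(Y) (column sums):
  P(Y=0) = 2/3 + 0 + 1/4 = 11/12
  P(Y=1) = 0 + 1/12 + 0 = 1/12

Decomposition 1: H(X) + H(Y|X)
H(X) = -[(2/3)·log₂(2/3) + (1/12)·log₂(1/12) + (1/4)·log₂(1/4)]
  = 0.3900 + 0.2987 + 0.5000
  = 1.1887 bits
H(Y|X) = -Σ P(X,Y)·log₂ P(Y|X), where P(Y|X) = P(X,Y) / P(X)
  (cells with P(X,Y) = 0 contribute 0)
  (X=0,Y=0): P(Y|X) = (2/3)/(2/3) = 1;  -(2/3)·log₂(1) = 0.0000
  (X=1,Y=1): P(Y|X) = (1/12)/(1/12) = 1;  -(1/12)·log₂(1) = 0.0000
  (X=2,Y=0): P(Y|X) = (1/4)/(1/4) = 1;  -(1/4)·log₂(1) = 0.0000
H(Y|X) = 0.0000 + 0.0000 + 0.0000
  = 0.0000 bits
H(X) + H(Y|X) = 1.1887 + 0.0000 = 1.1887 bits

Decomposition 2: H(Y) + H(X|Y)
H(Y) = -[(11/12)·log₂(11/12) + (1/12)·log₂(1/12)]
  = 0.1151 + 0.2987
  = 0.4138 bits
H(X|Y) = -Σ P(X,Y)·log₂ P(X|Y), where P(X|Y) = P(X,Y) / P(Y)
  (cells with P(X,Y) = 0 contribute 0)
  (X=0,Y=0): P(X|Y) = (2/3)/(11/12) = 8/11;  -(2/3)·log₂(8/11) = 0.3063
  (X=1,Y=1): P(X|Y) = (1/12)/(1/12) = 1;  -(1/12)·log₂(1) = 0.0000
  (X=2,Y=0): P(X|Y) = (1/4)/(11/12) = 3/11;  -(1/4)·log₂(3/11) = 0.4686
H(X|Y) = 0.3063 + 0.0000 + 0.4686
  = 0.7749 bits
H(Y) + H(X|Y) = 0.4138 + 0.7749 = 1.1887 bits

Direct computation of the joint entropy:
H(X,Y) = -[(2/3)·log₂(2/3) + (1/12)·log₂(1/12) + (1/4)·log₂(1/4)]
  = 0.3900 + 0.2987 + 0.5000
  = 1.1887 bits

All three agree: H(X,Y) = 1.1887 bits ✓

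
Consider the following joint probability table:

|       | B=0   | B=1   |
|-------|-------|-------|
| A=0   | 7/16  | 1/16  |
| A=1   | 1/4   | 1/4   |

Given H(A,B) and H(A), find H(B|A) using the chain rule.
From the chain rule: H(A,B) = H(A) + H(B|A)
Therefore: H(B|A) = H(A,B) - H(A)

H(A,B) = -[(7/16)·log₂(7/16) + (1/16)·log₂(1/16) + (1/4)·log₂(1/4) + (1/4)·log₂(1/4)]
  = 0.5218 + 0.2500 + 0.5000 + 0.5000
  = 1.7718 bits
Marginal P(A) (row sums):
  P(A=0) = 7/16 + 1/16 = 1/2
  P(A=1) = 1/4 + 1/4 = 1/2
H(A) = -[(1/2)·log₂(1/2) + (1/2)·log₂(1/2)]
  = 0.5000 + 0.5000
  = 1.0000 bits

H(B|A) = 1.7718 - 1.0000 = 0.7718 bits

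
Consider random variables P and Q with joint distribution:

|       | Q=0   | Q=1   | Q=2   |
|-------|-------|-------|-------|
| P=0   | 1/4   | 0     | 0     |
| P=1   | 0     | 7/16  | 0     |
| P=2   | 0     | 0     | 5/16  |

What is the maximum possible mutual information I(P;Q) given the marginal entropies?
The upper bound on mutual information is I(P;Q) ≤ min(H(P), H(Q)).

Marginal P(P) (row sums):
  P(P=0) = 1/4 + 0 + 0 = 1/4
  P(P=1) = 0 + 7/16 + 0 = 7/16
  P(P=2) = 0 + 0 + 5/16 = 5/16
Marginal P(Q) (column sums):
  P(Q=0) = 1/4 + 0 + 0 = 1/4
  P(Q=1) = 0 + 7/16 + 0 = 7/16
  P(Q=2) = 0 + 0 + 5/16 = 5/16

H(P) = -[(1/4)·log₂(1/4) + (7/16)·log₂(7/16) + (5/16)·log₂(5/16)]
  = 0.5000 + 0.5218 + 0.5244
  = 1.5462 bits
H(Q) = -[(1/4)·log₂(1/4) + (7/16)·log₂(7/16) + (5/16)·log₂(5/16)]
  = 0.5000 + 0.5218 + 0.5244
  = 1.5462 bits

Maximum possible I(P;Q) = min(1.5462, 1.5462) = 1.5462 bits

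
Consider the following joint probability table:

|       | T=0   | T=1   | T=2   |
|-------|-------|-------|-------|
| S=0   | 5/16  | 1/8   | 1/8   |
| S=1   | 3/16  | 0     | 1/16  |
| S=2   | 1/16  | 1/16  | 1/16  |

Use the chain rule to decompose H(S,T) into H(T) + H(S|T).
By the chain rule: H(S,T) = H(T) + H(S|T)

Marginal P(T) (column sums):
  P(T=0) = 5/16 + 3/16 + 1/16 = 9/16
  P(T=1) = 1/8 + 0 + 1/16 = 3/16
  P(T=2) = 1/8 + 1/16 + 1/16 = 1/4
H(T) = -[(9/16)·log₂(9/16) + (3/16)·log₂(3/16) + (1/4)·log₂(1/4)]
  = 0.4669 + 0.4528 + 0.5000
  = 1.4197 bits
H(S|T) = -Σ P(S,T)·log₂ P(S|T), where P(S|T) = P(S,T) / P(T)
  (cells with P(S,T) = 0 contribute 0)
  (S=0,T=0): P(S|T) = (5/16)/(9/16) = 5/9;  -(5/16)·log₂(5/9) = 0.2650
  (S=0,T=1): P(S|T) = (1/8)/(3/16) = 2/3;  -(1/8)·log₂(2/3) = 0.0731
  (S=0,T=2): P(S|T) = (1/8)/(1/4) = 1/2;  -(1/8)·log₂(1/2) = 0.1250
  (S=1,T=0): P(S|T) = (3/16)/(9/16) = 1/3;  -(3/16)·log₂(1/3) = 0.2972
  (S=1,T=2): P(S|T) = (1/16)/(1/4) = 1/4;  -(1/16)·log₂(1/4) = 0.1250
  (S=2,T=0): P(S|T) = (1/16)/(9/16) = 1/9;  -(1/16)·log₂(1/9) = 0.1981
  (S=2,T=1): P(S|T) = (1/16)/(3/16) = 1/3;  -(1/16)·log₂(1/3) = 0.0991
  (S=2,T=2): P(S|T) = (1/16)/(1/4) = 1/4;  -(1/16)·log₂(1/4) = 0.1250
H(S|T) = 0.2650 + 0.0731 + 0.1250 + 0.2972 + 0.1250 + 0.1981 + 0.0991 + 0.1250
  = 1.3075 bits

H(S,T) = H(T) + H(S|T) = 1.4197 + 1.3075 = 2.7272 bits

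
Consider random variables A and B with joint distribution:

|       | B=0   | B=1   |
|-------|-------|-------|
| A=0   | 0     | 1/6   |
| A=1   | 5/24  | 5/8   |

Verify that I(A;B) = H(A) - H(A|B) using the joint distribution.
Left side, from I(A;B) = H(A) + H(B) - H(A,B):
Marginal P(A) (row sums):
  P(A=0) = 0 + 1/6 = 1/6
  P(A=1) = 5/24 + 5/8 = 5/6
Marginal P(B) (column sums):
  P(B=0) = 0 + 5/24 = 5/24
  P(B=1) = 1/6 + 5/8 = 19/24

H(A) = -[(1/6)·log₂(1/6) + (5/6)·log₂(5/6)]
  = 0.4308 + 0.2192
  = 0.6500 bits
H(B) = -[(5/24)·log₂(5/24) + (19/24)·log₂(19/24)]
  = 0.4715 + 0.2668
  = 0.7383 bits
H(A,B) = -[(1/6)·log₂(1/6) + (5/24)·log₂(5/24) + (5/8)·log₂(5/8)]
  = 0.4308 + 0.4715 + 0.4238
  = 1.3261 bits

I(A;B) = H(A) + H(B) - H(A,B)
  = 0.6500 + 0.7383 - 1.3261
  = 0.0622 bits

Right side, with H(A|B) computed directly from the conditional probabilities:
H(A|B) = -Σ P(A,B)·log₂ P(A|B), where P(A|B) = P(A,B) / P(B)
  (cells with P(A,B) = 0 contribute 0)
  (A=0,B=1): P(A|B) = (1/6)/(19/24) = 4/19;  -(1/6)·log₂(4/19) = 0.3747
  (A=1,B=0): P(A|B) = (5/24)/(5/24) = 1;  -(5/24)·log₂(1) = 0.0000
  (A=1,B=1): P(A|B) = (5/8)/(19/24) = 15/19;  -(5/8)·log₂(15/19) = 0.2131
H(A|B) = 0.3747 + 0.0000 + 0.2131
  = 0.5878 bits
H(A) - H(A|B) = 0.6500 - 0.5878 = 0.0622 bits

Both sides equal 0.0622 bits, so I(A;B) = H(A) - H(A|B) ✓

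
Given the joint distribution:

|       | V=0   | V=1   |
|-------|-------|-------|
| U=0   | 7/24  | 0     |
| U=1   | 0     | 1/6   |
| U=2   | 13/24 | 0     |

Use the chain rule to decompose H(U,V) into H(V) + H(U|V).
By the chain rule: H(U,V) = H(V) + H(U|V)

Marginal P(V) (column sums):
  P(V=0) = 7/24 + 0 + 13/24 = 5/6
  P(V=1) = 0 + 1/6 + 0 = 1/6
H(V) = -[(5/6)·log₂(5/6) + (1/6)·log₂(1/6)]
  = 0.2192 + 0.4308
  = 0.6500 bits
H(U|V) = -Σ P(U,V)·log₂ P(U|V), where P(U|V) = P(U,V) / P(V)
  (cells with P(U,V) = 0 contribute 0)
  (U=0,V=0): P(U|V) = (7/24)/(5/6) = 7/20;  -(7/24)·log₂(7/20) = 0.4418
  (U=1,V=1): P(U|V) = (1/6)/(1/6) = 1;  -(1/6)·log₂(1) = 0.0000
  (U=2,V=0): P(U|V) = (13/24)/(5/6) = 13/20;  -(13/24)·log₂(13/20) = 0.3366
H(U|V) = 0.4418 + 0.0000 + 0.3366
  = 0.7784 bits

H(U,V) = H(V) + H(U|V) = 0.6500 + 0.7784 = 1.4284 bits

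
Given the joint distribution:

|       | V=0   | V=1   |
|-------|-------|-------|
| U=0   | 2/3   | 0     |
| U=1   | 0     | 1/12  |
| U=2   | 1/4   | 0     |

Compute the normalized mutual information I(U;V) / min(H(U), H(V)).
Marginal P(U) (row sums):
  P(U=0) = 2/3 + 0 = 2/3
  P(U=1) = 0 + 1/12 = 1/12
  P(U=2) = 1/4 + 0 = 1/4
Marginal P(V) (column sums):
  P(V=0) = 2/3 + 0 + 1/4 = 11/12
  P(V=1) = 0 + 1/12 + 0 = 1/12

H(U) = -[(2/3)·log₂(2/3) + (1/12)·log₂(1/12) + (1/4)·log₂(1/4)]
  = 0.3900 + 0.2987 + 0.5000
  = 1.1887 bits
H(V) = -[(11/12)·log₂(11/12) + (1/12)·log₂(1/12)]
  = 0.1151 + 0.2987
  = 0.4138 bits
H(U,V) = -[(2/3)·log₂(2/3) + (1/12)·log₂(1/12) + (1/4)·log₂(1/4)]
  = 0.3900 + 0.2987 + 0.5000
  = 1.1887 bits

I(U;V) = H(U) + H(V) - H(U,V)
  = 1.1887 + 0.4138 - 1.1887
  = 0.4138 bits

min(H(U), H(V)) = min(1.1887, 0.4138) = 0.4138 bits
Normalized MI = 0.4138 / 0.4138 = 1.0000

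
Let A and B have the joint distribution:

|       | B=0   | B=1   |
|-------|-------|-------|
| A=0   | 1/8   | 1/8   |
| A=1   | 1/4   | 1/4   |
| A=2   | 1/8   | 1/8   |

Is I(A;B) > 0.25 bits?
Marginal P(A) (row sums):
  P(A=0) = 1/8 + 1/8 = 1/4
  P(A=1) = 1/4 + 1/4 = 1/2
  P(A=2) = 1/8 + 1/8 = 1/4
Marginal P(B) (column sums):
  P(B=0) = 1/8 + 1/4 + 1/8 = 1/2
  P(B=1) = 1/8 + 1/4 + 1/8 = 1/2

H(A) = -[(1/4)·log₂(1/4) + (1/2)·log₂(1/2) + (1/4)·log₂(1/4)]
  = 0.5000 + 0.5000 + 0.5000
  = 1.5000 bits
H(B) = -[(1/2)·log₂(1/2) + (1/2)·log₂(1/2)]
  = 0.5000 + 0.5000
  = 1.0000 bits
H(A,B) = -[(1/8)·log₂(1/8) + (1/8)·log₂(1/8) + (1/4)·log₂(1/4) + (1/4)·log₂(1/4) + (1/8)·log₂(1/8) + (1/8)·log₂(1/8)]
  = 0.3750 + 0.3750 + 0.5000 + 0.5000 + 0.3750 + 0.3750
  = 2.5000 bits

I(A;B) = H(A) + H(B) - H(A,B)
  = 1.5000 + 1.0000 - 2.5000
  = 0.0000 bits

No. I(A;B) = 0.0000 bits, which is ≤ 0.25 bits.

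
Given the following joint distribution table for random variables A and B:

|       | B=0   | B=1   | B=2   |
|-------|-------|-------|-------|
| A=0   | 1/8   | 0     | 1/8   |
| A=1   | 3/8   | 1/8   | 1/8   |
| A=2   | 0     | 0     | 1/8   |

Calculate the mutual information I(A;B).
Marginal P(A) (row sums):
  P(A=0) = 1/8 + 0 + 1/8 = 1/4
  P(A=1) = 3/8 + 1/8 + 1/8 = 5/8
  P(A=2) = 0 + 0 + 1/8 = 1/8
Marginal P(B) (column sums):
  P(B=0) = 1/8 + 3/8 + 0 = 1/2
  P(B=1) = 0 + 1/8 + 0 = 1/8
  P(B=2) = 1/8 + 1/8 + 1/8 = 3/8

H(A) = -[(1/4)·log₂(1/4) + (5/8)·log₂(5/8) + (1/8)·log₂(1/8)]
  = 0.5000 + 0.4238 + 0.3750
  = 1.2988 bits
H(B) = -[(1/2)·log₂(1/2) + (1/8)·log₂(1/8) + (3/8)·log₂(3/8)]
  = 0.5000 + 0.3750 + 0.5306
  = 1.4056 bits
H(A,B) = -[(1/8)·log₂(1/8) + (1/8)·log₂(1/8) + (3/8)·log₂(3/8) + (1/8)·log₂(1/8) + (1/8)·log₂(1/8) + (1/8)·log₂(1/8)]
  = 0.3750 + 0.3750 + 0.5306 + 0.3750 + 0.3750 + 0.3750
  = 2.4056 bits

I(A;B) = H(A) + H(B) - H(A,B)
  = 1.2988 + 1.4056 - 2.4056
  = 0.2988 bits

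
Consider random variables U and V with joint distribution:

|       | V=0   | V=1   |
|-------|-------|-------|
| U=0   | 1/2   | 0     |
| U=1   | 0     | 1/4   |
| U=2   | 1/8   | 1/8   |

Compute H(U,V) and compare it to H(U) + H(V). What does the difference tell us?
Marginal P(U) (row sums):
  P(U=0) = 1/2 + 0 = 1/2
  P(U=1) = 0 + 1/4 = 1/4
  P(U=2) = 1/8 + 1/8 = 1/4
Marginal P(V) (column sums):
  P(V=0) = 1/2 + 0 + 1/8 = 5/8
  P(V=1) = 0 + 1/4 + 1/8 = 3/8

H(U,V) = -[(1/2)·log₂(1/2) + (1/4)·log₂(1/4) + (1/8)·log₂(1/8) + (1/8)·log₂(1/8)]
  = 0.5000 + 0.5000 + 0.3750 + 0.3750
  = 1.7500 bits
H(U) = -[(1/2)·log₂(1/2) + (1/4)·log₂(1/4) + (1/4)·log₂(1/4)]
  = 0.5000 + 0.5000 + 0.5000
  = 1.5000 bits
H(V) = -[(5/8)·log₂(5/8) + (3/8)·log₂(3/8)]
  = 0.4238 + 0.5306
  = 0.9544 bits

H(U) + H(V) = 1.5000 + 0.9544 = 2.4544 bits
Difference: H(U) + H(V) - H(U,V) = 2.4544 - 1.7500 = 0.7044 bits = I(U;V)

The difference is the mutual information; it is positive here, so U and V are dependent (knowing one reduces uncertainty about the other by 0.7044 bits).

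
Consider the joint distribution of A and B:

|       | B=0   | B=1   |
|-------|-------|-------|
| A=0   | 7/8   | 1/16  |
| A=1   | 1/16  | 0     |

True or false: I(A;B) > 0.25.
Marginal P(A) (row sums):
  P(A=0) = 7/8 + 1/16 = 15/16
  P(A=1) = 1/16 + 0 = 1/16
Marginal P(B) (column sums):
  P(B=0) = 7/8 + 1/16 = 15/16
  P(B=1) = 1/16 + 0 = 1/16

H(A) = -[(15/16)·log₂(15/16) + (1/16)·log₂(1/16)]
  = 0.0873 + 0.2500
  = 0.3373 bits
H(B) = -[(15/16)·log₂(15/16) + (1/16)·log₂(1/16)]
  = 0.0873 + 0.2500
  = 0.3373 bits
H(A,B) = -[(7/8)·log₂(7/8) + (1/16)·log₂(1/16) + (1/16)·log₂(1/16)]
  = 0.1686 + 0.2500 + 0.2500
  = 0.6686 bits

I(A;B) = H(A) + H(B) - H(A,B)
  = 0.3373 + 0.3373 - 0.6686
  = 0.0060 bits

False. I(A;B) = 0.0060 bits, which is ≤ 0.25 bits.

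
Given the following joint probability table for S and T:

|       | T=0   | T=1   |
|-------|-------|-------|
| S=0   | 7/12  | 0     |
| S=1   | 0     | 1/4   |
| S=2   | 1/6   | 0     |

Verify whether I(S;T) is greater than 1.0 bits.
Marginal P(S) (row sums):
  P(S=0) = 7/12 + 0 = 7/12
  P(S=1) = 0 + 1/4 = 1/4
  P(S=2) = 1/6 + 0 = 1/6
Marginal P(T) (column sums):
  P(T=0) = 7/12 + 0 + 1/6 = 3/4
  P(T=1) = 0 + 1/4 + 0 = 1/4

H(S) = -[(7/12)·log₂(7/12) + (1/4)·log₂(1/4) + (1/6)·log₂(1/6)]
  = 0.4536 + 0.5000 + 0.4308
  = 1.3844 bits
H(T) = -[(3/4)·log₂(3/4) + (1/4)·log₂(1/4)]
  = 0.3113 + 0.5000
  = 0.8113 bits
H(S,T) = -[(7/12)·log₂(7/12) + (1/4)·log₂(1/4) + (1/6)·log₂(1/6)]
  = 0.4536 + 0.5000 + 0.4308
  = 1.3844 bits

I(S;T) = H(S) + H(T) - H(S,T)
  = 1.3844 + 0.8113 - 1.3844
  = 0.8113 bits

No. I(S;T) = 0.8113 bits, which is ≤ 1.0 bits.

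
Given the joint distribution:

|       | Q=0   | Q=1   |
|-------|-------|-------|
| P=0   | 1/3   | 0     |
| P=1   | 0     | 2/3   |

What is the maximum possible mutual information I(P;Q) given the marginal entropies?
The upper bound on mutual information is I(P;Q) ≤ min(H(P), H(Q)).

Marginal P(P) (row sums):
  P(P=0) = 1/3 + 0 = 1/3
  P(P=1) = 0 + 2/3 = 2/3
Marginal P(Q) (column sums):
  P(Q=0) = 1/3 + 0 = 1/3
  P(Q=1) = 0 + 2/3 = 2/3

H(P) = -[(1/3)·log₂(1/3) + (2/3)·log₂(2/3)]
  = 0.5283 + 0.3900
  = 0.9183 bits
H(Q) = -[(1/3)·log₂(1/3) + (2/3)·log₂(2/3)]
  = 0.5283 + 0.3900
  = 0.9183 bits

Maximum possible I(P;Q) = min(0.9183, 0.9183) = 0.9183 bits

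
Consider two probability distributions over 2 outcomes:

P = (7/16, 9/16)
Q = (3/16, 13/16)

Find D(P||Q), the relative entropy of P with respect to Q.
D(P||Q) = Σ P(i) log₂(P(i)/Q(i))
  i=0: (7/16) × log₂((7/16)/(3/16)) = (7/16) × log₂(7/3) = 0.5348
  i=1: (9/16) × log₂((9/16)/(13/16)) = (9/16) × log₂(9/13) = -0.2984
D(P||Q) = 0.5348 - 0.2984
  = 0.2364 bits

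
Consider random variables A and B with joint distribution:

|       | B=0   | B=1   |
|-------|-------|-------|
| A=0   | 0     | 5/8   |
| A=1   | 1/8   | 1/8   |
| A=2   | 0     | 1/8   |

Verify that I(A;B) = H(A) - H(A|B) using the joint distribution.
Left side, from I(A;B) = H(A) + H(B) - H(A,B):
Marginal P(A) (row sums):
  P(A=0) = 0 + 5/8 = 5/8
  P(A=1) = 1/8 + 1/8 = 1/4
  P(A=2) = 0 + 1/8 = 1/8
Marginal P(B) (column sums):
  P(B=0) = 0 + 1/8 + 0 = 1/8
  P(B=1) = 5/8 + 1/8 + 1/8 = 7/8

H(A) = -[(5/8)·log₂(5/8) + (1/4)·log₂(1/4) + (1/8)·log₂(1/8)]
  = 0.4238 + 0.5000 + 0.3750
  = 1.2988 bits
H(B) = -[(1/8)·log₂(1/8) + (7/8)·log₂(7/8)]
  = 0.3750 + 0.1686
  = 0.5436 bits
H(A,B) = -[(5/8)·log₂(5/8) + (1/8)·log₂(1/8) + (1/8)·log₂(1/8) + (1/8)·log₂(1/8)]
  = 0.4238 + 0.3750 + 0.3750 + 0.3750
  = 1.5488 bits

I(A;B) = H(A) + H(B) - H(A,B)
  = 1.2988 + 0.5436 - 1.5488
  = 0.2936 bits

Right side, with H(A|B) computed directly from the conditional probabilities:
H(A|B) = -Σ P(A,B)·log₂ P(A|B), where P(A|B) = P(A,B) / P(B)
  (cells with P(A,B) = 0 contribute 0)
  (A=0,B=1): P(A|B) = (5/8)/(7/8) = 5/7;  -(5/8)·log₂(5/7) = 0.3034
  (A=1,B=0): P(A|B) = (1/8)/(1/8) = 1;  -(1/8)·log₂(1) = 0.0000
  (A=1,B=1): P(A|B) = (1/8)/(7/8) = 1/7;  -(1/8)·log₂(1/7) = 0.3509
  (A=2,B=1): P(A|B) = (1/8)/(7/8) = 1/7;  -(1/8)·log₂(1/7) = 0.3509
H(A|B) = 0.3034 + 0.0000 + 0.3509 + 0.3509
  = 1.0052 bits
H(A) - H(A|B) = 1.2988 - 1.0052 = 0.2936 bits

Both sides equal 0.2936 bits, so I(A;B) = H(A) - H(A|B) ✓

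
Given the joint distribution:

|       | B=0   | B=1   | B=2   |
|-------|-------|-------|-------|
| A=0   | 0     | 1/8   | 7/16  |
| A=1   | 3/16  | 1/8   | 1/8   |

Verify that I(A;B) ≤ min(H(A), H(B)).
Marginal P(A) (row sums):
  P(A=0) = 0 + 1/8 + 7/16 = 9/16
  P(A=1) = 3/16 + 1/8 + 1/8 = 7/16
Marginal P(B) (column sums):
  P(B=0) = 0 + 3/16 = 3/16
  P(B=1) = 1/8 + 1/8 = 1/4
  P(B=2) = 7/16 + 1/8 = 9/16

H(A) = -[(9/16)·log₂(9/16) + (7/16)·log₂(7/16)]
  = 0.4669 + 0.5218
  = 0.9887 bits
H(B) = -[(3/16)·log₂(3/16) + (1/4)·log₂(1/4) + (9/16)·log₂(9/16)]
  = 0.4528 + 0.5000 + 0.4669
  = 1.4197 bits
H(A,B) = -[(1/8)·log₂(1/8) + (7/16)·log₂(7/16) + (3/16)·log₂(3/16) + (1/8)·log₂(1/8) + (1/8)·log₂(1/8)]
  = 0.3750 + 0.5218 + 0.4528 + 0.3750 + 0.3750
  = 2.0996 bits

I(A;B) = H(A) + H(B) - H(A,B)
  = 0.9887 + 1.4197 - 2.0996
  = 0.3088 bits

min(H(A), H(B)) = min(0.9887, 1.4197) = 0.9887 bits
Since 0.3088 ≤ 0.9887, the bound is satisfied ✓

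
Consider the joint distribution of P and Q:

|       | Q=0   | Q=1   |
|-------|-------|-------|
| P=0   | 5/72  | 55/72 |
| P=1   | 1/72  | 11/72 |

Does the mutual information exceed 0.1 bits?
Marginal P(P) (row sums):
  P(P=0) = 5/72 + 55/72 = 5/6
  P(P=1) = 1/72 + 11/72 = 1/6
Marginal P(Q) (column sums):
  P(Q=0) = 5/72 + 1/72 = 1/12
  P(Q=1) = 55/72 + 11/72 = 11/12

H(P) = -[(5/6)·log₂(5/6) + (1/6)·log₂(1/6)]
  = 0.2192 + 0.4308
  = 0.6500 bits
H(Q) = -[(1/12)·log₂(1/12) + (11/12)·log₂(11/12)]
  = 0.2987 + 0.1151
  = 0.4138 bits
H(P,Q) = -[(5/72)·log₂(5/72) + (55/72)·log₂(55/72) + (1/72)·log₂(1/72) + (11/72)·log₂(11/72)]
  = 0.2672 + 0.2968 + 0.0857 + 0.4141
  = 1.0638 bits

I(P;Q) = H(P) + H(Q) - H(P,Q)
  = 0.6500 + 0.4138 - 1.0638
  = 0.0000 bits

No. I(P;Q) = 0.0000 bits, which is ≤ 0.1 bits.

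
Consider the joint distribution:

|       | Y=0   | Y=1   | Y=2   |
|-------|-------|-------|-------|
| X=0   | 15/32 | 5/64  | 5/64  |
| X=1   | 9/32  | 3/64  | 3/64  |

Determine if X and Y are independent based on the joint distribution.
Marginal P(X) (row sums):
  P(X=0) = 15/32 + 5/64 + 5/64 = 5/8
  P(X=1) = 9/32 + 3/64 + 3/64 = 3/8
Marginal P(Y) (column sums):
  P(Y=0) = 15/32 + 9/32 = 3/4
  P(Y=1) = 5/64 + 3/64 = 1/8
  P(Y=2) = 5/64 + 3/64 = 1/8

X and Y are independent iff P(X=i,Y=j) = P(X=i)·P(Y=j) for every cell.
  P(X=0)·P(Y=0) = 5/8 × 3/4 = 15/32 = P(X=0,Y=0) ✓
  P(X=0)·P(Y=1) = 5/8 × 1/8 = 5/64 = P(X=0,Y=1) ✓
  P(X=0)·P(Y=2) = 5/8 × 1/8 = 5/64 = P(X=0,Y=2) ✓
  P(X=1)·P(Y=0) = 3/8 × 3/4 = 9/32 = P(X=1,Y=0) ✓
  P(X=1)·P(Y=1) = 3/8 × 1/8 = 3/64 = P(X=1,Y=1) ✓
  P(X=1)·P(Y=2) = 3/8 × 1/8 = 3/64 = P(X=1,Y=2) ✓

Yes, X and Y are independent: every cell factors, so I(X;Y) = 0 bits.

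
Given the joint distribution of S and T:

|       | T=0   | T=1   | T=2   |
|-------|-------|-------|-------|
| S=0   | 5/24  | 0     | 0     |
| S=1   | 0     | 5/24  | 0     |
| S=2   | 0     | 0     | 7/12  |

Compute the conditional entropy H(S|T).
Marginal P(T) (column sums):
  P(T=0) = 5/24 + 0 + 0 = 5/24
  P(T=1) = 0 + 5/24 + 0 = 5/24
  P(T=2) = 0 + 0 + 7/12 = 7/12

H(S|T) = -Σ P(S,T)·log₂ P(S|T), where P(S|T) = P(S,T) / P(T)
  (cells with P(S,T) = 0 contribute 0)
  (S=0,T=0): P(S|T) = (5/24)/(5/24) = 1;  -(5/24)·log₂(1) = 0.0000
  (S=1,T=1): P(S|T) = (5/24)/(5/24) = 1;  -(5/24)·log₂(1) = 0.0000
  (S=2,T=2): P(S|T) = (7/12)/(7/12) = 1;  -(7/12)·log₂(1) = 0.0000
H(S|T) = 0.0000 + 0.0000 + 0.0000
  = 0.0000 bits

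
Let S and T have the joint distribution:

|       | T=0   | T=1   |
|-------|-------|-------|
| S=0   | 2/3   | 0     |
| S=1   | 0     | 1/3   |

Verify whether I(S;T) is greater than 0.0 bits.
Marginal P(S) (row sums):
  P(S=0) = 2/3 + 0 = 2/3
  P(S=1) = 0 + 1/3 = 1/3
Marginal P(T) (column sums):
  P(T=0) = 2/3 + 0 = 2/3
  P(T=1) = 0 + 1/3 = 1/3

H(S) = -[(2/3)·log₂(2/3) + (1/3)·log₂(1/3)]
  = 0.3900 + 0.5283
  = 0.9183 bits
H(T) = -[(2/3)·log₂(2/3) + (1/3)·log₂(1/3)]
  = 0.3900 + 0.5283
  = 0.9183 bits
H(S,T) = -[(2/3)·log₂(2/3) + (1/3)·log₂(1/3)]
  = 0.3900 + 0.5283
  = 0.9183 bits

I(S;T) = H(S) + H(T) - H(S,T)
  = 0.9183 + 0.9183 - 0.9183
  = 0.9183 bits

Yes. I(S;T) = 0.9183 bits, which is > 0.0 bits.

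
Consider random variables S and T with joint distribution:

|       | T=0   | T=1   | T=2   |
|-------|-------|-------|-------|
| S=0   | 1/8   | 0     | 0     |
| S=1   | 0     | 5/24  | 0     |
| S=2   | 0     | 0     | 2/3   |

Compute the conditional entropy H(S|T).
Marginal P(T) (column sums):
  P(T=0) = 1/8 + 0 + 0 = 1/8
  P(T=1) = 0 + 5/24 + 0 = 5/24
  P(T=2) = 0 + 0 + 2/3 = 2/3

H(S|T) = -Σ P(S,T)·log₂ P(S|T), where P(S|T) = P(S,T) / P(T)
  (cells with P(S,T) = 0 contribute 0)
  (S=0,T=0): P(S|T) = (1/8)/(1/8) = 1;  -(1/8)·log₂(1) = 0.0000
  (S=1,T=1): P(S|T) = (5/24)/(5/24) = 1;  -(5/24)·log₂(1) = 0.0000
  (S=2,T=2): P(S|T) = (2/3)/(2/3) = 1;  -(2/3)·log₂(1) = 0.0000
H(S|T) = 0.0000 + 0.0000 + 0.0000
  = 0.0000 bits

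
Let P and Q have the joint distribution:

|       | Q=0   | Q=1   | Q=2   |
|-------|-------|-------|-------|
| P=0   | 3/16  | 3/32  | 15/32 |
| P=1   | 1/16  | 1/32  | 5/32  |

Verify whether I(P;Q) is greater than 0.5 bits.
Marginal P(P) (row sums):
  P(P=0) = 3/16 + 3/32 + 15/32 = 3/4
  P(P=1) = 1/16 + 1/32 + 5/32 = 1/4
Marginal P(Q) (column sums):
  P(Q=0) = 3/16 + 1/16 = 1/4
  P(Q=1) = 3/32 + 1/32 = 1/8
  P(Q=2) = 15/32 + 5/32 = 5/8

H(P) = -[(3/4)·log₂(3/4) + (1/4)·log₂(1/4)]
  = 0.3113 + 0.5000
  = 0.8113 bits
H(Q) = -[(1/4)·log₂(1/4) + (1/8)·log₂(1/8) + (5/8)·log₂(5/8)]
  = 0.5000 + 0.3750 + 0.4238
  = 1.2988 bits
H(P,Q) = -[(3/16)·log₂(3/16) + (3/32)·log₂(3/32) + (15/32)·log₂(15/32) + (1/16)·log₂(1/16) + (1/32)·log₂(1/32) + (5/32)·log₂(5/32)]
  = 0.4528 + 0.3202 + 0.5124 + 0.2500 + 0.1563 + 0.4184
  = 2.1101 bits

I(P;Q) = H(P) + H(Q) - H(P,Q)
  = 0.8113 + 1.2988 - 2.1101
  = 0.0000 bits

No. I(P;Q) = 0.0000 bits, which is ≤ 0.5 bits.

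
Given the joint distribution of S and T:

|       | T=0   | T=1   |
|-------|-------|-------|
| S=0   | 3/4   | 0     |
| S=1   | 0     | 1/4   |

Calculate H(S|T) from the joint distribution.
Marginal P(T) (column sums):
  P(T=0) = 3/4 + 0 = 3/4
  P(T=1) = 0 + 1/4 = 1/4

H(S|T) = -Σ P(S,T)·log₂ P(S|T), where P(S|T) = P(S,T) / P(T)
  (cells with P(S,T) = 0 contribute 0)
  (S=0,T=0): P(S|T) = (3/4)/(3/4) = 1;  -(3/4)·log₂(1) = 0.0000
  (S=1,T=1): P(S|T) = (1/4)/(1/4) = 1;  -(1/4)·log₂(1) = 0.0000
H(S|T) = 0.0000 + 0.0000
  = 0.0000 bits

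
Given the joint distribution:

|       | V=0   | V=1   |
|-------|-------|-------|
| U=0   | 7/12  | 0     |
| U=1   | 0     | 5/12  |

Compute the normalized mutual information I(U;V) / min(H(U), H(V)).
Marginal P(U) (row sums):
  P(U=0) = 7/12 + 0 = 7/12
  P(U=1) = 0 + 5/12 = 5/12
Marginal P(V) (column sums):
  P(V=0) = 7/12 + 0 = 7/12
  P(V=1) = 0 + 5/12 = 5/12

H(U) = -[(7/12)·log₂(7/12) + (5/12)·log₂(5/12)]
  = 0.4536 + 0.5263
  = 0.9799 bits
H(V) = -[(7/12)·log₂(7/12) + (5/12)·log₂(5/12)]
  = 0.4536 + 0.5263
  = 0.9799 bits
H(U,V) = -[(7/12)·log₂(7/12) + (5/12)·log₂(5/12)]
  = 0.4536 + 0.5263
  = 0.9799 bits

I(U;V) = H(U) + H(V) - H(U,V)
  = 0.9799 + 0.9799 - 0.9799
  = 0.9799 bits

min(H(U), H(V)) = min(0.9799, 0.9799) = 0.9799 bits
Normalized MI = 0.9799 / 0.9799 = 1.0000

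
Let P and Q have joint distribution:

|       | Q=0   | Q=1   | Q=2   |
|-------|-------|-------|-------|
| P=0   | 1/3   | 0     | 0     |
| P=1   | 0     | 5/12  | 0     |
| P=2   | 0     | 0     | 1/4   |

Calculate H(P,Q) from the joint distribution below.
H(P,Q) = -Σ P(P,Q) log₂ P(P,Q), summed over the non-zero cells:
H(P,Q) = -[(1/3)·log₂(1/3) + (5/12)·log₂(5/12) + (1/4)·log₂(1/4)]
  = 0.5283 + 0.5263 + 0.5000
  = 1.5546 bits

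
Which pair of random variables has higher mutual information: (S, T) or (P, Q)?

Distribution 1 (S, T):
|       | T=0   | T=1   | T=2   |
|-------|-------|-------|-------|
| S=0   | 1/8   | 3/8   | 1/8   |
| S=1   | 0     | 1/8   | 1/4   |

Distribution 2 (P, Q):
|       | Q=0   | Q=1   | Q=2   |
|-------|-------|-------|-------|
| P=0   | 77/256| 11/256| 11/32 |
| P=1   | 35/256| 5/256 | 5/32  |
Distribution 1 (S, T):
Marginal P(S) (row sums):
  P(S=0) = 1/8 + 3/8 + 1/8 = 5/8
  P(S=1) = 0 + 1/8 + 1/4 = 3/8
Marginal P(T) (column sums):
  P(T=0) = 1/8 + 0 = 1/8
  P(T=1) = 3/8 + 1/8 = 1/2
  P(T=2) = 1/8 + 1/4 = 3/8

H(S) = -[(5/8)·log₂(5/8) + (3/8)·log₂(3/8)]
  = 0.4238 + 0.5306
  = 0.9544 bits
H(T) = -[(1/8)·log₂(1/8) + (1/2)·log₂(1/2) + (3/8)·log₂(3/8)]
  = 0.3750 + 0.5000 + 0.5306
  = 1.4056 bits
H(S,T) = -[(1/8)·log₂(1/8) + (3/8)·log₂(3/8) + (1/8)·log₂(1/8) + (1/8)·log₂(1/8) + (1/4)·log₂(1/4)]
  = 0.3750 + 0.5306 + 0.3750 + 0.3750 + 0.5000
  = 2.1556 bits

I(S;T) = H(S) + H(T) - H(S,T)
  = 0.9544 + 1.4056 - 2.1556
  = 0.2044 bits

Distribution 2 (P, Q):
Marginal P(P) (row sums):
  P(P=0) = 77/256 + 11/256 + 11/32 = 11/16
  P(P=1) = 35/256 + 5/256 + 5/32 = 5/16
Marginal P(Q) (column sums):
  P(Q=0) = 77/256 + 35/256 = 7/16
  P(Q=1) = 11/256 + 5/256 = 1/16
  P(Q=2) = 11/32 + 5/32 = 1/2

H(P) = -[(11/16)·log₂(11/16) + (5/16)·log₂(5/16)]
  = 0.3716 + 0.5244
  = 0.8960 bits
H(Q) = -[(7/16)·log₂(7/16) + (1/16)·log₂(1/16) + (1/2)·log₂(1/2)]
  = 0.5218 + 0.2500 + 0.5000
  = 1.2718 bits
H(P,Q) = -[(77/256)·log₂(77/256) + (11/256)·log₂(11/256) + (11/32)·log₂(11/32) + (35/256)·log₂(35/256) + (5/256)·log₂(5/256) + (5/32)·log₂(5/32)]
  = 0.5213 + 0.1951 + 0.5296 + 0.3925 + 0.1109 + 0.4184
  = 2.1678 bits

I(P;Q) = H(P) + H(Q) - H(P,Q)
  = 0.8960 + 1.2718 - 2.1678
  = 0.0000 bits

I(S;T) = 0.2044 bits > I(P;Q) = 0.0000 bits, so (S, T) has the higher mutual information (stronger dependence).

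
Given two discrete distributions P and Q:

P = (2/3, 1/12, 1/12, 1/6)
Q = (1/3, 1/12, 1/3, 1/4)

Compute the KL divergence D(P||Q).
D(P||Q) = Σ P(i) log₂(P(i)/Q(i))
  i=0: (2/3) × log₂((2/3)/(1/3)) = (2/3) × log₂(2) = 0.6667
  i=1: (1/12) × log₂((1/12)/(1/12)) = (1/12) × log₂(1) = 0.0000
  i=2: (1/12) × log₂((1/12)/(1/3)) = (1/12) × log₂(1/4) = -0.1667
  i=3: (1/6) × log₂((1/6)/(1/4)) = (1/6) × log₂(2/3) = -0.0975
D(P||Q) = 0.6667 + 0.0000 - 0.1667 - 0.0975
  = 0.4025 bits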